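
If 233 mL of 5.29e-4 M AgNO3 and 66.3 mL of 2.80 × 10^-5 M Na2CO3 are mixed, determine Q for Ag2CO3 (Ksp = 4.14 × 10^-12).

Total volume = 233 + 66.3 = 299.3 mL.
[Ag^+] = 5.29 × 10^-4 × (233/299.3) = 4.118 × 10^-4 M
[CO3^2-] = 2.80 x 10^-5 × (66.3/299.3) = 6.202 x 10^-6 M
Ag2CO3(s) ⇌ 2 Ag^+ + CO3^2-, so Q = [Ag^+]^2[CO3^2-]
Q = (4.118 × 10^-4)^2(6.202 x 10^-6) = 1.05 × 10^-12
Q < Ksp, so no precipitate of Ag2CO3 forms.

Q = 1.05 x 10^-12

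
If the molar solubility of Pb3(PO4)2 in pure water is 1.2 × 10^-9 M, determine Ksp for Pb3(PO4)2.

Ksp ≈ 2.7e-43

Pb3(PO4)2(s) ⇌ 3 Pb^2+(aq) + 2 PO4^3-(aq)
If s mol/L of Pb3(PO4)2 dissolves, [Pb^2+] = 3s and [PO4^3-] = 2s.
Ksp = [Pb^2+]^3[PO4^3-]^2
Substituting: Ksp = (3s)^3(2s)^2 = 108s^5
Ksp = 108 × (1.2 × 10^-9)^5 = 2.7 × 10^-43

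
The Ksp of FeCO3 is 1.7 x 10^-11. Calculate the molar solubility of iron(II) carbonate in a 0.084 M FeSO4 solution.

FeCO3(s) ⇌ Fe^2+(aq) + CO3^2-(aq)
Ksp = [Fe^2+][CO3^2-]
Let s = moles of FeCO3 that dissolve per litre. [Fe^2+] = 0.084 + s ≈ 0.084, [CO3^2-] = s (common-ion effect: Fe^2+ is already 0.084 M).
Ksp ≈ 0.084 × s
s = 2.0 x 10^-10 M
Check: s = 2.0 × 10^-10 ≪ 0.084, so the approximation is valid.

s = 2.0 x 10^-10 M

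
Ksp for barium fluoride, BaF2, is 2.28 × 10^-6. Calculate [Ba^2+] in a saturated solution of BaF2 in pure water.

BaF2(s) ⇌ Ba^2+ + 2 F^-
Ksp = [Ba^2+][F^-]^2
Let s = molar solubility. Then [Ba^2+] = s and [F^-] = 2s.
So Ksp = s × (2s)^2 = 4s^3
Solving, s = (2.28 × 10^-6/4)^(1/3) = 8.291 × 10^-3 M
[Ba^2+] = s = 8.29 × 10^-3 M

[Ba^2+] = 8.29 × 10^-3 M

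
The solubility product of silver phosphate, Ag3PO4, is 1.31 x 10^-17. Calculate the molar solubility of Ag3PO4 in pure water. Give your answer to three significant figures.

Ag3PO4(s) ⇌ 3 Ag^+(aq) + PO4^3-(aq)
Ksp = [Ag^+]^3[PO4^3-]
For each mole of Ag3PO4 that dissolves: [Ag^+] = 3s, [PO4^3-] = s.
Substituting: Ksp = (3s)^3s = 27s^4
s^4 = 1.31 x 10^-17 / 27, so s = 2.64 x 10^-5 M

2.64 x 10^-5 M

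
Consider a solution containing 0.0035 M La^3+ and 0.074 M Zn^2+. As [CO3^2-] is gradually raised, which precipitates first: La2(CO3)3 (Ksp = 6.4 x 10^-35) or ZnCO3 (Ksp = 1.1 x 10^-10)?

La2(CO3)3

Each salt begins to precipitate when Q = Ksp, i.e. when [CO3^2-] reaches its threshold.
For La2(CO3)3: 6.4 x 10^-35 = (0.0035)^2 × [CO3^2-]^3  ⇒  [CO3^2-] = 1.7 x 10^-10 M.
For ZnCO3: 1.1 x 10^-10 = 0.074 × [CO3^2-]  ⇒  [CO3^2-] = 1.5 × 10^-9 M.
The salt with the lower threshold [CO3^2-] precipitates first: La2(CO3)3.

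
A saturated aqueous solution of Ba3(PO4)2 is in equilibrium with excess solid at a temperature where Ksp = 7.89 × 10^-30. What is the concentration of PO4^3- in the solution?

Ba3(PO4)2(s) ⇌ 3 Ba^2+(aq) + 2 PO4^3-(aq)
Ksp = [Ba^2+]^3[PO4^3-]^2
With molar solubility s: [Ba^2+] = 3s, [PO4^3-] = 2s.
Ksp = (3s)^3(2s)^2 = 108s^5
s^5 = 7.89 × 10^-30 / 108, so s = 5.926 × 10^-7 M
[PO4^3-] = 2s = 1.19 x 10^-6 M

1.19 × 10^-6 M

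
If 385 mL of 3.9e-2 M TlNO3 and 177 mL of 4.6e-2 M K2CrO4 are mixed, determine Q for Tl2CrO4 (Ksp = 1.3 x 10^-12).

Total volume = 385 + 177 = 562 mL.
[Tl^+] = 3.9 × 10^-2 × (385/562) = 2.67 x 10^-2 M
[CrO4^2-] = 4.6 × 10^-2 × (177/562) = 1.45 × 10^-2 M
Tl2CrO4(s) ⇌ 2 Tl^+ + CrO4^2-, so Q = [Tl^+]^2[CrO4^2-]
Q = (2.67 × 10^-2)^2(1.45 × 10^-2) = 1.0 × 10^-5
Q > Ksp, so Tl2CrO4 will precipitate.

Q ≈ 1.0e-5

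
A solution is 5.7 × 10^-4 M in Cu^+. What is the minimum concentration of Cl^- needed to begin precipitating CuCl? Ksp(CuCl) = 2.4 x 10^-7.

4.2 × 10^-4 M

CuCl(s) ⇌ Cu^+(aq) + Cl^-(aq)
Ksp = [Cu^+][Cl^-]
Precipitation begins when Q = Ksp. With [Cu^+] = 5.7 × 10^-4 M:
2.4 x 10^-7 = (5.7 × 10^-4) × [Cl^-]
[Cl^-] = (2.4 x 10^-7 / 5.7 × 10^-4) = 4.2 × 10^-4 M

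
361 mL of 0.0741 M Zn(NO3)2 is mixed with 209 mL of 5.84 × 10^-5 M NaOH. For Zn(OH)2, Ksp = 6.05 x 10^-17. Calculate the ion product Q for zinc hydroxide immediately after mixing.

Total volume = 361 + 209 = 570 mL.
[Zn^2+] = 7.41 × 10^-2 × (361/570) = 4.693 × 10^-2 M
[OH^-] = 5.84 × 10^-5 × (209/570) = 2.141 x 10^-5 M
Zn(OH)2(s) ⇌ Zn^2+(aq) + 2 OH^-(aq), so Q = [Zn^2+][OH^-]^2
Q = (4.693 × 10^-2)(2.141 × 10^-5)^2 = 2.15 × 10^-11
Q > Ksp, so Zn(OH)2 will precipitate.

2.15 x 10^-11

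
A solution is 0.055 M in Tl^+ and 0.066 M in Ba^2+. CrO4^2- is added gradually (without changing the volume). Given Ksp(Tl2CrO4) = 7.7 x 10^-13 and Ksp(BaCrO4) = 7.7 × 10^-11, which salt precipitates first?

Tl2CrO4

Each salt begins to precipitate when Q = Ksp, i.e. when [CrO4^2-] reaches its threshold.
For Tl2CrO4: 7.7 x 10^-13 = (0.055)^2 × [CrO4^2-]  ⇒  [CrO4^2-] = 2.5 × 10^-10 M.
For BaCrO4: 7.7 × 10^-11 = 0.066 × [CrO4^2-]  ⇒  [CrO4^2-] = 1.2 x 10^-9 M.
The salt with the lower threshold [CrO4^2-] precipitates first: Tl2CrO4.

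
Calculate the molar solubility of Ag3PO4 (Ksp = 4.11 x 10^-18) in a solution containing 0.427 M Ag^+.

Ag3PO4(s) ⇌ 3 Ag^+ + PO4^3-
Ksp = [Ag^+]^3[PO4^3-]
If s mol/L dissolves here, [Ag^+] = 0.427 + 3s ≈ 0.427, [PO4^3-] = s (since the Ag^+ already present dominates).
Ksp ≈ (0.427)^3 × s
s = 5.28 x 10^-17 M
Check: 3s = 1.6 x 10^-16 ≪ 0.427, so the approximation is valid.

s = 5.28 × 10^-17 M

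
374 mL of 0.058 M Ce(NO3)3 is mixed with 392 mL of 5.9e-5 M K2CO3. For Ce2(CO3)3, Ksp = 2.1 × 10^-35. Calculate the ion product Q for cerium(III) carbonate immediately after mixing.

Total volume = 374 + 392 = 766 mL.
[Ce^3+] = 5.8 x 10^-2 × (374/766) = 2.83 × 10^-2 M
[CO3^2-] = 5.9 × 10^-5 × (392/766) = 3.02 x 10^-5 M
Ce2(CO3)3(s) <=> 2 Ce^3+ + 3 CO3^2-, so Q = [Ce^3+]^2[CO3^2-]^3
Q = (2.83 x 10^-2)^2(3.02 × 10^-5)^3 = 2.2 x 10^-17
Q > Ksp, so Ce2(CO3)3 will precipitate.

2.2 × 10^-17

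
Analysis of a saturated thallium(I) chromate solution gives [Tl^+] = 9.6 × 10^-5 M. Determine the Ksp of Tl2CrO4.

Tl2CrO4(s) <=> 2 Tl^+(aq) + CrO4^2-(aq)
Stoichiometry gives [CrO4^2-] = (1/2)[Tl^+] = 4.80 × 10^-5 M.
Ksp = [Tl^+]^2[CrO4^2-]
Ksp = (9.6 × 10^-5)^2 × 4.80 × 10^-5 = 4.4 × 10^-13

4.4 x 10^-13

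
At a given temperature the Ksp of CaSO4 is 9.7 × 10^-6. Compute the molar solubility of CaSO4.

s ≈ 3.1 × 10^-3 M

CaSO4(s) <=> Ca^2+ + SO4^2-
Ksp = [Ca^2+][SO4^2-]
With molar solubility s: [Ca^2+] = s, [SO4^2-] = s.
Ksp = s × s = s^2
s = (9.7 × 10^-6)^(1/2) = 3.1 × 10^-3 M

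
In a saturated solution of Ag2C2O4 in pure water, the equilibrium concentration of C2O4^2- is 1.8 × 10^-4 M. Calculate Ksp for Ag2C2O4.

Ksp ≈ 2.3 × 10^-11

Ag2C2O4(s) <=> 2 Ag^+ + C2O4^2-
Stoichiometry gives [Ag^+] = (2/1)[C2O4^2-] = 3.60 × 10^-4 M.
Ksp = [Ag^+]^2[C2O4^2-]
Ksp = (3.60 × 10^-4)^2 × 1.8 × 10^-4 = 2.3 × 10^-11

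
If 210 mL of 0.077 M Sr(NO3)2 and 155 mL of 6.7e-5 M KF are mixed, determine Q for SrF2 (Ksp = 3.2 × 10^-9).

3.6e-11

Total volume = 210 + 155 = 365 mL.
[Sr^2+] = 7.7 × 10^-2 × (210/365) = 4.43 × 10^-2 M
[F^-] = 6.7 × 10^-5 × (155/365) = 2.85 x 10^-5 M
SrF2(s) <=> Sr^2+(aq) + 2 F^-(aq), so Q = [Sr^2+][F^-]^2
Q = (4.43 × 10^-2)(2.85 × 10^-5)^2 = 3.6 × 10^-11
Q < Ksp, so no precipitate of SrF2 forms.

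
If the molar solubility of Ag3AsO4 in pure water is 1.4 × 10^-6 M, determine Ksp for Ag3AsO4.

Ksp = 1.0 × 10^-22

Ag3AsO4(s) <=> 3 Ag^+ + AsO4^3-
If s mol/L of Ag3AsO4 dissolves, [Ag^+] = 3s and [AsO4^3-] = s.
Ksp = [Ag^+]^3[AsO4^3-]
So Ksp = (3s)^3 × s = 27s^4
With s = 1.4 x 10^-6: Ksp = 1.0 × 10^-22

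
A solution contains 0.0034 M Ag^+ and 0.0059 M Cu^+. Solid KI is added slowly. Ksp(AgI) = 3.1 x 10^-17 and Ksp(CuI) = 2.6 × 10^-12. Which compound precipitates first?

Precipitation of each salt starts when its ion product equals its Ksp.
For AgI: 3.1 x 10^-17 = 0.0034 × [I^-]  ⇒  [I^-] = 9.1 x 10^-15 M.
For CuI: 2.6 × 10^-12 = 0.0059 × [I^-]  ⇒  [I^-] = 4.4 x 10^-10 M.
The salt with the lower threshold [I^-] precipitates first: AgI.

AgI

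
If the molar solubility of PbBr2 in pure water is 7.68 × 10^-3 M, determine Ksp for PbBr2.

PbBr2(s) <=> Pb^2+ + 2 Br^-
With molar solubility s: [Pb^2+] = s, [Br^-] = 2s.
Ksp = [Pb^2+][Br^-]^2
Ksp = s(2s)^2 = 4s^3
Ksp = 4 × (7.68 × 10^-3)^3 = 1.81 × 10^-6

Ksp = 1.81 × 10^-6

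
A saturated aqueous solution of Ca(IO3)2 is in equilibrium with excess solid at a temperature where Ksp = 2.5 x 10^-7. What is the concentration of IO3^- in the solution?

7.9 x 10^-3 M

Ca(IO3)2(s) ⇌ Ca^2+ + 2 IO3^-
Ksp = [Ca^2+][IO3^-]^2
If s mol/L of Ca(IO3)2 dissolves, [Ca^2+] = s and [IO3^-] = 2s.
So Ksp = s × (2s)^2 = 4s^3
Solving, s = (2.5 x 10^-7/4)^(1/3) = 3.97 × 10^-3 M
[IO3^-] = 2s = 7.9 x 10^-3 M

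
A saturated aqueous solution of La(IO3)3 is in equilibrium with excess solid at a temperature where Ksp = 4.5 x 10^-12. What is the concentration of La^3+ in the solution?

La(IO3)3(s) ⇌ La^3+(aq) + 3 IO3^-(aq)
Ksp = [La^3+][IO3^-]^3
With molar solubility s: [La^3+] = s, [IO3^-] = 3s.
Substituting: Ksp = s(3s)^3 = 27s^4
s = (4.5 x 10^-12 / 27)^(1/4) = 6.39 x 10^-4 M
[La^3+] = s = 6.4 x 10^-4 M

[La^3+] = 6.4 × 10^-4 M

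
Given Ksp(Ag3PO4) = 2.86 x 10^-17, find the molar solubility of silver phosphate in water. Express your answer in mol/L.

s = 3.21 x 10^-5 M

Ag3PO4(s) ⇌ 3 Ag^+ + PO4^3-
Ksp = [Ag^+]^3[PO4^3-]
Let s = molar solubility. Then [Ag^+] = 3s and [PO4^3-] = s.
Substituting: Ksp = (3s)^3s = 27s^4
s = (2.86 x 10^-17 / 27)^(1/4) = 3.21 × 10^-5 M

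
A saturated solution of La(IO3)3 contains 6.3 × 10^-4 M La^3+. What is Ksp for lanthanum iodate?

La(IO3)3(s) ⇌ La^3+ + 3 IO3^-
Stoichiometry gives [IO3^-] = (3/1)[La^3+] = 1.89 × 10^-3 M.
Ksp = [La^3+][IO3^-]^3
Ksp = 6.3 × 10^-4 × (1.89 × 10^-3)^3 = 4.3 x 10^-12

Ksp = 4.3 × 10^-12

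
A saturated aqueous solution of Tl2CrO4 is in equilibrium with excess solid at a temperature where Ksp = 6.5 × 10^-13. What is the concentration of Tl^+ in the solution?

Tl2CrO4(s) ⇌ 2 Tl^+ + CrO4^2-
Ksp = [Tl^+]^2[CrO4^2-]
If s mol/L of Tl2CrO4 dissolves, [Tl^+] = 2s and [CrO4^2-] = s.
Ksp = (2s)^2s = 4s^3
s = (6.5 × 10^-13 / 4)^(1/3) = 5.46 x 10^-5 M
[Tl^+] = 2s = 1.1 × 10^-4 M

[Tl^+] = 1.1 × 10^-4 M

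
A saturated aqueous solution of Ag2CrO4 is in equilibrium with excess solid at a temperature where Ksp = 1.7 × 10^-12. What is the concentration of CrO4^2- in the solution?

Ag2CrO4(s) <=> 2 Ag^+ + CrO4^2-
Ksp = [Ag^+]^2[CrO4^2-]
If s mol/L of Ag2CrO4 dissolves, [Ag^+] = 2s and [CrO4^2-] = s.
Ksp = (2s)^2s = 4s^3
s = (1.7 × 10^-12 / 4)^(1/3) = 7.52 × 10^-5 M
[CrO4^2-] = s = 7.5 × 10^-5 M

[CrO4^2-] ≈ 7.5 × 10^-5 M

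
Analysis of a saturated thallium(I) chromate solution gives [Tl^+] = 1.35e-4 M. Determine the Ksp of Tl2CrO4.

1.23e-12

Tl2CrO4(s) ⇌ 2 Tl^+ + CrO4^2-
Stoichiometry gives [CrO4^2-] = (1/2)[Tl^+] = 6.750 x 10^-5 M.
Ksp = [Tl^+]^2[CrO4^2-]
Ksp = (1.35 × 10^-4)^2 × 6.750 × 10^-5 = 1.23 × 10^-12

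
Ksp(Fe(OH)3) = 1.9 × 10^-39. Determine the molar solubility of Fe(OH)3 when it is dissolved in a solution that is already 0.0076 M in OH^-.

4.3e-33 M

Fe(OH)3(s) ⇌ Fe^3+ + 3 OH^-
Ksp = [Fe^3+][OH^-]^3
If s mol/L dissolves here, [Fe^3+] = s, [OH^-] = 0.0076 + 3s ≈ 0.0076 (Ksp is small, so little additional dissolves).
Ksp ≈ s × (0.0076)^3
s = 4.3 x 10^-33 M
Check: 3s = 1.3 x 10^-32 ≪ 0.0076, so the approximation is valid.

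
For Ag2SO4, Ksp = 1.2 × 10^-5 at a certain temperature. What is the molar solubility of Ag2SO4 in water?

Ag2SO4(s) ⇌ 2 Ag^+(aq) + SO4^2-(aq)
Ksp = [Ag^+]^2[SO4^2-]
For each mole of Ag2SO4 that dissolves: [Ag^+] = 2s, [SO4^2-] = s.
Substituting: Ksp = (2s)^2s = 4s^3
s^3 = 1.2 × 10^-5 / 4, so s = 1.4 × 10^-2 M

1.4 × 10^-2 M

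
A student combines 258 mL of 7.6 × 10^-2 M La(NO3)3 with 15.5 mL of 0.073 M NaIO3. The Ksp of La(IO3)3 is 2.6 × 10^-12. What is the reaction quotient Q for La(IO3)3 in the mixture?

Total volume = 258 + 15.5 = 273.5 mL.
[La^3+] = 7.6 × 10^-2 × (258/273.5) = 7.17 × 10^-2 M
[IO3^-] = 7.3 × 10^-2 × (15.5/273.5) = 4.14 × 10^-3 M
La(IO3)3(s) ⇌ La^3+(aq) + 3 IO3^-(aq), so Q = [La^3+][IO3^-]^3
Q = (7.17 × 10^-2)(4.14 x 10^-3)^3 = 5.1 x 10^-9
Q > Ksp, so La(IO3)3 will precipitate.

5.1 × 10^-9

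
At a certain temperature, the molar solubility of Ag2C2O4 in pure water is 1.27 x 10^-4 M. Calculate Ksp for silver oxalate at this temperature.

Ksp = 8.19 x 10^-12

Ag2C2O4(s) <=> 2 Ag^+ + C2O4^2-
With molar solubility s: [Ag^+] = 2s, [C2O4^2-] = s.
Ksp = [Ag^+]^2[C2O4^2-]
Substituting: Ksp = (2s)^2s = 4s^3
With s = 1.27 x 10^-4: Ksp = 8.19 × 10^-12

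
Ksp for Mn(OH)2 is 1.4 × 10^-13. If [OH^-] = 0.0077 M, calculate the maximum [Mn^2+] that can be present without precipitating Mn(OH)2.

[Mn^2+] = 2.4 × 10^-9 M

Mn(OH)2(s) <=> Mn^2+ + 2 OH^-
Ksp = [Mn^2+][OH^-]^2
Precipitation begins when Q = Ksp. With [OH^-] = 0.0077 M:
1.4 × 10^-13 = (0.0077)^2 × [Mn^2+]
[Mn^2+] = (1.4 × 10^-13 / 5.93 x 10^-5) = 2.4 × 10^-9 M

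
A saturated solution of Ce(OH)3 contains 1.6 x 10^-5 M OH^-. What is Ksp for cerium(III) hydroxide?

Ce(OH)3(s) <=> Ce^3+ + 3 OH^-
Stoichiometry gives [Ce^3+] = (1/3)[OH^-] = 5.33 × 10^-6 M.
Ksp = [Ce^3+][OH^-]^3
Ksp = 5.33 × 10^-6 × (1.6 × 10^-5)^3 = 2.2 × 10^-20

2.2 × 10^-20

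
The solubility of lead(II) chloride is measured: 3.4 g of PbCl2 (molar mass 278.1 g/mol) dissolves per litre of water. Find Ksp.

Molar solubility s = (3.4 g/L) / (278.1 g/mol) = 1.22 × 10^-2 M.
PbCl2(s) ⇌ Pb^2+ + 2 Cl^-
With molar solubility s: [Pb^2+] = s, [Cl^-] = 2s.
Ksp = [Pb^2+][Cl^-]^2
Ksp = s(2s)^2 = 4s^3
With s = 1.22 x 10^-2: Ksp = 7.3 x 10^-6

Ksp ≈ 7.3e-6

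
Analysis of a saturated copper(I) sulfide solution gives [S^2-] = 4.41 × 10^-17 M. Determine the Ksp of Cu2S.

Ksp = 3.43 × 10^-49

Cu2S(s) ⇌ 2 Cu^+ + S^2-
Stoichiometry gives [Cu^+] = (2/1)[S^2-] = 8.820 x 10^-17 M.
Ksp = [Cu^+]^2[S^2-]
Ksp = (8.820 x 10^-17)^2 × 4.41 × 10^-17 = 3.43 × 10^-49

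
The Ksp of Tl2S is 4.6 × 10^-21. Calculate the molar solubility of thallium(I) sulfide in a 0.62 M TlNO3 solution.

Tl2S(s) ⇌ 2 Tl^+(aq) + S^2-(aq)
Ksp = [Tl^+]^2[S^2-]
Let s = moles of Tl2S that dissolve per litre. [Tl^+] = 0.62 + 2s ≈ 0.62, [S^2-] = s (Ksp is small, so little additional dissolves).
Ksp ≈ (0.62)^2 × s
s = 1.2 x 10^-20 M
Check: 2s = 2.4 × 10^-20 ≪ 0.62, so the approximation is valid.

s ≈ 1.2e-20 M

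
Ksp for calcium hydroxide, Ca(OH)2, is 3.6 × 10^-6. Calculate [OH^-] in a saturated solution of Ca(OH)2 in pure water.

Ca(OH)2(s) ⇌ Ca^2+(aq) + 2 OH^-(aq)
Ksp = [Ca^2+][OH^-]^2
If s mol/L of Ca(OH)2 dissolves, [Ca^2+] = s and [OH^-] = 2s.
Substituting: Ksp = s(2s)^2 = 4s^3
s^3 = 3.6 × 10^-6 / 4, so s = 9.65 × 10^-3 M
[OH^-] = 2s = 1.9 x 10^-2 M

[OH^-] = 1.9 × 10^-2 M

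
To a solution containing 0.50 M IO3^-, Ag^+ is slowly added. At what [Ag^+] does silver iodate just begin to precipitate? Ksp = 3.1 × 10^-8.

[Ag^+] = 6.2 x 10^-8 M

AgIO3(s) ⇌ Ag^+(aq) + IO3^-(aq)
Ksp = [Ag^+][IO3^-]
Precipitation begins when Q = Ksp. With [IO3^-] = 0.50 M:
3.1 × 10^-8 = (0.50) × [Ag^+]
[Ag^+] = (3.1 × 10^-8 / 5.0 x 10^-1) = 6.2 × 10^-8 M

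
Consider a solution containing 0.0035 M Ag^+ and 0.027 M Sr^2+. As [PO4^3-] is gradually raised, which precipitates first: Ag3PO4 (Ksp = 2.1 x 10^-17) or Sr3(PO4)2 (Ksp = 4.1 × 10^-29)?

Sr3(PO4)2

Each salt begins to precipitate when Q = Ksp, i.e. when [PO4^3-] reaches its threshold.
For Ag3PO4: 2.1 x 10^-17 = (0.0035)^3 × [PO4^3-]  ⇒  [PO4^3-] = 4.9 × 10^-10 M.
For Sr3(PO4)2: 4.1 × 10^-29 = (0.027)^3 × [PO4^3-]^2  ⇒  [PO4^3-] = 1.4 × 10^-12 M.
The salt with the lower threshold [PO4^3-] precipitates first: Sr3(PO4)2.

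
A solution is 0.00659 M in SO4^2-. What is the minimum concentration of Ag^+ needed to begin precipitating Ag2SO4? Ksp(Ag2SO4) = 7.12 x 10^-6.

[Ag^+] = 0.0329 M

Ag2SO4(s) ⇌ 2 Ag^+(aq) + SO4^2-(aq)
Ksp = [Ag^+]^2[SO4^2-]
Precipitation begins when Q = Ksp. With [SO4^2-] = 0.00659 M:
7.12 x 10^-6 = (0.00659) × [Ag^+]^2
[Ag^+] = (7.12 x 10^-6 / 6.59 × 10^-3)^(1/2) = 3.29 × 10^-2 M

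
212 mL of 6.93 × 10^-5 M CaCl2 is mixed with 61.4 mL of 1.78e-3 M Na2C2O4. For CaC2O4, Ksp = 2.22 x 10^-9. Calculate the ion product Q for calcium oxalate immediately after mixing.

Total volume = 212 + 61.4 = 273.4 mL.
[Ca^2+] = 6.93 × 10^-5 × (212/273.4) = 5.374 × 10^-5 M
[C2O4^2-] = 1.78 × 10^-3 × (61.4/273.4) = 3.998 x 10^-4 M
CaC2O4(s) ⇌ Ca^2+(aq) + C2O4^2-(aq), so Q = [Ca^2+][C2O4^2-]
Q = (5.374 × 10^-5)(3.998 × 10^-4) = 2.15 x 10^-8
Q > Ksp, so CaC2O4 will precipitate.

Q ≈ 2.15 × 10^-8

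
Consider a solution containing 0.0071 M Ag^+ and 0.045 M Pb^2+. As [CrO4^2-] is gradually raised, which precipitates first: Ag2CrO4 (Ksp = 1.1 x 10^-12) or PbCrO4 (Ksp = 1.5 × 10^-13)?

PbCrO4

Precipitation of each salt starts when its ion product equals its Ksp.
For Ag2CrO4: 1.1 x 10^-12 = (0.0071)^2 × [CrO4^2-]  ⇒  [CrO4^2-] = 2.2 × 10^-8 M.
For PbCrO4: 1.5 × 10^-13 = 0.045 × [CrO4^2-]  ⇒  [CrO4^2-] = 3.3 × 10^-12 M.
The salt with the lower threshold [CrO4^2-] precipitates first: PbCrO4.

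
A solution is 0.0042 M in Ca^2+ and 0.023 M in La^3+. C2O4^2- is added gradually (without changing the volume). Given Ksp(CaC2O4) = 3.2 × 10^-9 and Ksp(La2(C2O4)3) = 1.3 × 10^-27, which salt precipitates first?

La2(C2O4)3

Precipitation of each salt starts when its ion product equals its Ksp.
For CaC2O4: 3.2 × 10^-9 = 0.0042 × [C2O4^2-]  ⇒  [C2O4^2-] = 7.6 x 10^-7 M.
For La2(C2O4)3: 1.3 × 10^-27 = (0.023)^2 × [C2O4^2-]^3  ⇒  [C2O4^2-] = 1.3 x 10^-8 M.
The salt with the lower threshold [C2O4^2-] precipitates first: La2(C2O4)3.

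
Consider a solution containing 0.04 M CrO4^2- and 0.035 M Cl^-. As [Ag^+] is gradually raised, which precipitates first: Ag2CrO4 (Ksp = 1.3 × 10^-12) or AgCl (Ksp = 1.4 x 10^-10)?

AgCl

Each salt begins to precipitate when Q = Ksp, i.e. when [Ag^+] reaches its threshold.
For Ag2CrO4: 1.3 × 10^-12 = 0.04 × [Ag^+]^2  ⇒  [Ag^+] = 5.7 x 10^-6 M.
For AgCl: 1.4 x 10^-10 = 0.035 × [Ag^+]  ⇒  [Ag^+] = 4.0 × 10^-9 M.
The salt with the lower threshold [Ag^+] precipitates first: AgCl.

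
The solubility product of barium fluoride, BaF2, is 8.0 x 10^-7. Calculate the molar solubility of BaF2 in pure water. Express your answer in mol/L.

BaF2(s) <=> Ba^2+(aq) + 2 F^-(aq)
Ksp = [Ba^2+][F^-]^2
If s mol/L of BaF2 dissolves, [Ba^2+] = s and [F^-] = 2s.
Ksp = s(2s)^2 = 4s^3
s = (8.0 x 10^-7 / 4)^(1/3) = 5.8 x 10^-3 M

5.8 × 10^-3 M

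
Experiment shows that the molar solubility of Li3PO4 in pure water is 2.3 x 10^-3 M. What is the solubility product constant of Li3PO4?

Li3PO4(s) <=> 3 Li^+ + PO4^3-
If s mol/L of Li3PO4 dissolves, [Li^+] = 3s and [PO4^3-] = s.
Ksp = [Li^+]^3[PO4^3-]
Ksp = (3s)^3s = 27s^4
With s = 2.3 × 10^-3: Ksp = 7.6 x 10^-10

Ksp = 7.6e-10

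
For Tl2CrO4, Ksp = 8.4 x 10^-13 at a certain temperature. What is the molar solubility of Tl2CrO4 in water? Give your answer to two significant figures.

Tl2CrO4(s) <=> 2 Tl^+ + CrO4^2-
Ksp = [Tl^+]^2[CrO4^2-]
For each mole of Tl2CrO4 that dissolves: [Tl^+] = 2s, [CrO4^2-] = s.
So Ksp = (2s)^2 × s = 4s^3
s^3 = 8.4 x 10^-13 / 4, so s = 5.9 × 10^-5 M

s = 5.9 × 10^-5 M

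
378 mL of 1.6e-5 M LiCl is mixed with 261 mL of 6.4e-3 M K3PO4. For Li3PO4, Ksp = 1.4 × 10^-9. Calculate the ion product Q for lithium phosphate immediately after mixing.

Q = 2.2e-18

Total volume = 378 + 261 = 639 mL.
[Li^+] = 1.6 x 10^-5 × (378/639) = 9.46 × 10^-6 M
[PO4^3-] = 6.4 × 10^-3 × (261/639) = 2.61 × 10^-3 M
Li3PO4(s) ⇌ 3 Li^+ + PO4^3-, so Q = [Li^+]^3[PO4^3-]
Q = (9.46 × 10^-6)^3(2.61 × 10^-3) = 2.2 × 10^-18
Q < Ksp, so no precipitate of Li3PO4 forms.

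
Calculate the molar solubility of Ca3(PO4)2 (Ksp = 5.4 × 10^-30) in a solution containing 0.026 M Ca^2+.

Ca3(PO4)2(s) ⇌ 3 Ca^2+ + 2 PO4^3-
Ksp = [Ca^2+]^3[PO4^3-]^2
Let s be the molar solubility in this solution. [Ca^2+] = 0.026 + 3s ≈ 0.026, [PO4^3-] = 2s (since the Ca^2+ already present dominates).
Ksp ≈ (0.026)^3 × (2s)^2
s = 2.8 x 10^-13 M
Check: 3s = 8.3 x 10^-13 ≪ 0.026, so the approximation is valid.

2.8e-13 M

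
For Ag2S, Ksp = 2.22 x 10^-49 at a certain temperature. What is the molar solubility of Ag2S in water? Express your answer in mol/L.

Ag2S(s) ⇌ 2 Ag^+(aq) + S^2-(aq)
Ksp = [Ag^+]^2[S^2-]
Let s = molar solubility. Then [Ag^+] = 2s and [S^2-] = s.
Ksp = (2s)^2s = 4s^3
s = (2.22 x 10^-49 / 4)^(1/3) = 3.81 × 10^-17 M

s = 3.81 × 10^-17 M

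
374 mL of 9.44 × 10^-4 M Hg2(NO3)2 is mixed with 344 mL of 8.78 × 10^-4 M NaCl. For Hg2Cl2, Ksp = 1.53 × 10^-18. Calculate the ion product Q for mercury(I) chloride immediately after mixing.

Total volume = 374 + 344 = 718 mL.
[Hg2^2+] = 9.44 x 10^-4 × (374/718) = 4.917 x 10^-4 M
[Cl^-] = 8.78 × 10^-4 × (344/718) = 4.207 x 10^-4 M
Hg2Cl2(s) <=> Hg2^2+ + 2 Cl^-, so Q = [Hg2^2+][Cl^-]^2
Q = (4.917 x 10^-4)(4.207 x 10^-4)^2 = 8.70 × 10^-11
Q > Ksp, so Hg2Cl2 will precipitate.

8.70e-11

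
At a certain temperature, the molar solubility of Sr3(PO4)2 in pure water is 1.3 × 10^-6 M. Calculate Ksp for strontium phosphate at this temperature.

Ksp ≈ 4.0 x 10^-28

Sr3(PO4)2(s) ⇌ 3 Sr^2+ + 2 PO4^3-
Let s = molar solubility. Then [Sr^2+] = 3s and [PO4^3-] = 2s.
Ksp = [Sr^2+]^3[PO4^3-]^2
Substituting: Ksp = (3s)^3(2s)^2 = 108s^5
Ksp = 108 × (1.3 × 10^-6)^5 = 4.0 × 10^-28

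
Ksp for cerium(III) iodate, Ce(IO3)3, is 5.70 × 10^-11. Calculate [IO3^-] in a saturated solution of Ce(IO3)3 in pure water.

3.62e-3 M

Ce(IO3)3(s) ⇌ Ce^3+ + 3 IO3^-
Ksp = [Ce^3+][IO3^-]^3
For each mole of Ce(IO3)3 that dissolves: [Ce^3+] = s, [IO3^-] = 3s.
Substituting: Ksp = s(3s)^3 = 27s^4
s = (5.70 × 10^-11 / 27)^(1/4) = 1.205 × 10^-3 M
[IO3^-] = 3s = 3.62 x 10^-3 M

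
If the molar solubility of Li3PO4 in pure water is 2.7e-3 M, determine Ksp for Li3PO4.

Ksp = 1.4 × 10^-9

Li3PO4(s) <=> 3 Li^+ + PO4^3-
Let s = molar solubility. Then [Li^+] = 3s and [PO4^3-] = s.
Ksp = [Li^+]^3[PO4^3-]
Ksp = (3s)^3s = 27s^4
Ksp = 27 × (2.7 × 10^-3)^4 = 1.4 x 10^-9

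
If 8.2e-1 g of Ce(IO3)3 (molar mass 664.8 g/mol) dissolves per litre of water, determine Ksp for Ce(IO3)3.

Molar solubility s = (8.2 × 10^-1 g/L) / (664.8 g/mol) = 1.23 x 10^-3 M.
Ce(IO3)3(s) ⇌ Ce^3+ + 3 IO3^-
Let s = molar solubility. Then [Ce^3+] = s and [IO3^-] = 3s.
Ksp = [Ce^3+][IO3^-]^3
So Ksp = s × (3s)^3 = 27s^4
Ksp = 27 × (1.23 x 10^-3)^4 = 6.2 x 10^-11

Ksp = 6.2 × 10^-11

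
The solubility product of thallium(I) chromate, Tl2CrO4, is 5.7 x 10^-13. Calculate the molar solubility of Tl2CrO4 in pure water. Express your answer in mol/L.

Tl2CrO4(s) ⇌ 2 Tl^+(aq) + CrO4^2-(aq)
Ksp = [Tl^+]^2[CrO4^2-]
If s mol/L of Tl2CrO4 dissolves, [Tl^+] = 2s and [CrO4^2-] = s.
So Ksp = (2s)^2 × s = 4s^3
s = (5.7 x 10^-13 / 4)^(1/3) = 5.2 x 10^-5 M

s = 5.2 x 10^-5 M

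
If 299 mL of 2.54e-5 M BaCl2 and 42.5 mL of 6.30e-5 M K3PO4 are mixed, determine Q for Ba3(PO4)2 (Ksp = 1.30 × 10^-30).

Total volume = 299 + 42.5 = 341.5 mL.
[Ba^2+] = 2.54 x 10^-5 × (299/341.5) = 2.224 x 10^-5 M
[PO4^3-] = 6.30 × 10^-5 × (42.5/341.5) = 7.840 × 10^-6 M
Ba3(PO4)2(s) <=> 3 Ba^2+ + 2 PO4^3-, so Q = [Ba^2+]^3[PO4^3-]^2
Q = (2.224 x 10^-5)^3(7.840 × 10^-6)^2 = 6.76 x 10^-25
Q > Ksp, so Ba3(PO4)2 will precipitate.

Q ≈ 6.76 × 10^-25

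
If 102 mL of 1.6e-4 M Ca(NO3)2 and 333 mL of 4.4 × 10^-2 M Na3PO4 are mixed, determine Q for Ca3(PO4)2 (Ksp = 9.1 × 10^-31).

Q = 6.0 × 10^-17

Total volume = 102 + 333 = 435 mL.
[Ca^2+] = 1.6 x 10^-4 × (102/435) = 3.75 × 10^-5 M
[PO4^3-] = 4.4 x 10^-2 × (333/435) = 3.37 × 10^-2 M
Ca3(PO4)2(s) ⇌ 3 Ca^2+(aq) + 2 PO4^3-(aq), so Q = [Ca^2+]^3[PO4^3-]^2
Q = (3.75 × 10^-5)^3(3.37 × 10^-2)^2 = 6.0 x 10^-17
Q > Ksp, so Ca3(PO4)2 will precipitate.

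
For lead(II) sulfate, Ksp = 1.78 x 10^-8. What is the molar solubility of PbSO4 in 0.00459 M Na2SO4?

3.88 x 10^-6 M

PbSO4(s) ⇌ Pb^2+ + SO4^2-
Ksp = [Pb^2+][SO4^2-]
Let s be the molar solubility in this solution. [Pb^2+] = s, [SO4^2-] = 0.00459 + s ≈ 0.00459 (Ksp is small, so little additional dissolves).
Ksp ≈ s × 0.00459
s = 3.88 × 10^-6 M
Check: s = 3.9 × 10^-6 ≪ 0.00459, so the approximation is valid.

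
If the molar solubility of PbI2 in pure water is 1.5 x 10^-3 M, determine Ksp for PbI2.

PbI2(s) ⇌ Pb^2+ + 2 I^-
If s mol/L of PbI2 dissolves, [Pb^2+] = s and [I^-] = 2s.
Ksp = [Pb^2+][I^-]^2
Substituting: Ksp = s(2s)^2 = 4s^3
Ksp = 4 × (1.5 × 10^-3)^3 = 1.4 × 10^-8

1.4 × 10^-8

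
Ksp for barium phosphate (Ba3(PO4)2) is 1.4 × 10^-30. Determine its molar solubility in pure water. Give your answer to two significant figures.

Ba3(PO4)2(s) <=> 3 Ba^2+ + 2 PO4^3-
Ksp = [Ba^2+]^3[PO4^3-]^2
Let s = molar solubility. Then [Ba^2+] = 3s and [PO4^3-] = 2s.
Ksp = (3s)^3(2s)^2 = 108s^5
s^5 = 1.4 × 10^-30 / 108, so s = 4.2 x 10^-7 M

s = 4.2e-7 M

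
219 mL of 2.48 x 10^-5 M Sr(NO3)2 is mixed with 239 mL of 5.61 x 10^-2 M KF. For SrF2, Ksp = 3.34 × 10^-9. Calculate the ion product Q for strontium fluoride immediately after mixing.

Q = 1.02e-8

Total volume = 219 + 239 = 458 mL.
[Sr^2+] = 2.48 × 10^-5 × (219/458) = 1.186 × 10^-5 M
[F^-] = 5.61 x 10^-2 × (239/458) = 2.927 × 10^-2 M
SrF2(s) ⇌ Sr^2+(aq) + 2 F^-(aq), so Q = [Sr^2+][F^-]^2
Q = (1.186 × 10^-5)(2.927 × 10^-2)^2 = 1.02 × 10^-8
Q > Ksp, so SrF2 will precipitate.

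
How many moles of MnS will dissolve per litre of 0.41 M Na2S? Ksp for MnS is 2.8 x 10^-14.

MnS(s) ⇌ Mn^2+(aq) + S^2-(aq)
Ksp = [Mn^2+][S^2-]
Let s be the molar solubility in this solution. [Mn^2+] = s, [S^2-] = 0.41 + s ≈ 0.41 (Ksp is small, so little additional dissolves).
Ksp ≈ s × 0.41
s = 6.8 × 10^-14 M
Check: s = 6.8 × 10^-14 ≪ 0.41, so the approximation is valid.

s ≈ 6.8 × 10^-14 M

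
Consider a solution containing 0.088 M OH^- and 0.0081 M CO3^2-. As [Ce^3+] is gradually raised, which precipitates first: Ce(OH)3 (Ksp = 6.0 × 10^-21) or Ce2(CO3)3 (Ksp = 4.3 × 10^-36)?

Ce(OH)3

Precipitation of each salt starts when its ion product equals its Ksp.
For Ce(OH)3: 6.0 × 10^-21 = (0.088)^3 × [Ce^3+]  ⇒  [Ce^3+] = 8.8 x 10^-18 M.
For Ce2(CO3)3: 4.3 × 10^-36 = (0.0081)^3 × [Ce^3+]^2  ⇒  [Ce^3+] = 2.8 × 10^-15 M.
The salt with the lower threshold [Ce^3+] precipitates first: Ce(OH)3.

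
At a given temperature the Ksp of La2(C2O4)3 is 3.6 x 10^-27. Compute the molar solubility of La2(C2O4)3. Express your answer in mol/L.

La2(C2O4)3(s) <=> 2 La^3+ + 3 C2O4^2-
Ksp = [La^3+]^2[C2O4^2-]^3
With molar solubility s: [La^3+] = 2s, [C2O4^2-] = 3s.
Ksp = (2s)^2(3s)^3 = 108s^5
Solving, s = (3.6 x 10^-27/108)^(1/5) = 2.0 × 10^-6 M

s = 2.0 × 10^-6 M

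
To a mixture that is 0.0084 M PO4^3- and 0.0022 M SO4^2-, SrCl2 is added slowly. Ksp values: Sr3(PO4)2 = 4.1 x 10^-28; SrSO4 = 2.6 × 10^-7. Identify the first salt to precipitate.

Each salt begins to precipitate when Q = Ksp, i.e. when [Sr^2+] reaches its threshold.
For Sr3(PO4)2: 4.1 x 10^-28 = (0.0084)^2 × [Sr^2+]^3  ⇒  [Sr^2+] = 1.8 x 10^-8 M.
For SrSO4: 2.6 × 10^-7 = 0.0022 × [Sr^2+]  ⇒  [Sr^2+] = 1.2 x 10^-4 M.
The salt with the lower threshold [Sr^2+] precipitates first: Sr3(PO4)2.

Sr3(PO4)2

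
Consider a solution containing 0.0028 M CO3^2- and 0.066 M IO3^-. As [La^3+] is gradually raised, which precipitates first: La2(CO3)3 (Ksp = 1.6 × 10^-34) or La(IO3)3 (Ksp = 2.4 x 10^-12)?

La2(CO3)3

Each salt begins to precipitate when Q = Ksp, i.e. when [La^3+] reaches its threshold.
For La2(CO3)3: 1.6 × 10^-34 = (0.0028)^3 × [La^3+]^2  ⇒  [La^3+] = 8.5 × 10^-14 M.
For La(IO3)3: 2.4 x 10^-12 = (0.066)^3 × [La^3+]  ⇒  [La^3+] = 8.3 x 10^-9 M.
The salt with the lower threshold [La^3+] precipitates first: La2(CO3)3.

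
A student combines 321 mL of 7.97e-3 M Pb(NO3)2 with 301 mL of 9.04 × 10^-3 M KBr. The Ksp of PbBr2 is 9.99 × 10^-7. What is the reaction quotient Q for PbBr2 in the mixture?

Q = 7.87e-8

Total volume = 321 + 301 = 622 mL.
[Pb^2+] = 7.97 x 10^-3 × (321/622) = 4.113 x 10^-3 M
[Br^-] = 9.04 × 10^-3 × (301/622) = 4.375 x 10^-3 M
PbBr2(s) ⇌ Pb^2+(aq) + 2 Br^-(aq), so Q = [Pb^2+][Br^-]^2
Q = (4.113 x 10^-3)(4.375 x 10^-3)^2 = 7.87 × 10^-8
Q < Ksp, so no precipitate of PbBr2 forms.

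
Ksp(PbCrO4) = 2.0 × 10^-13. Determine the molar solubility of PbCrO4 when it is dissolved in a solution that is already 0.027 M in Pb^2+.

s ≈ 7.4 x 10^-12 M

PbCrO4(s) ⇌ Pb^2+(aq) + CrO4^2-(aq)
Ksp = [Pb^2+][CrO4^2-]
Let s be the molar solubility in this solution. [Pb^2+] = 0.027 + s ≈ 0.027, [CrO4^2-] = s (Ksp is small, so little additional dissolves).
Ksp ≈ 0.027 × s
s = 7.4 x 10^-12 M
Check: s = 7.4 x 10^-12 ≪ 0.027, so the approximation is valid.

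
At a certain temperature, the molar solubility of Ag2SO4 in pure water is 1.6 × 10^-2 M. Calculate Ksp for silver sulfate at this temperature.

Ag2SO4(s) ⇌ 2 Ag^+ + SO4^2-
For each mole of Ag2SO4 that dissolves: [Ag^+] = 2s, [SO4^2-] = s.
Ksp = [Ag^+]^2[SO4^2-]
Substituting: Ksp = (2s)^2s = 4s^3
With s = 1.6 × 10^-2: Ksp = 1.6 × 10^-5

Ksp = 1.6 x 10^-5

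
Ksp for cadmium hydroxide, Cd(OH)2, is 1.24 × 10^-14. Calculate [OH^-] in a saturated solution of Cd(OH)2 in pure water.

[OH^-] ≈ 2.92 × 10^-5 M

Cd(OH)2(s) ⇌ Cd^2+(aq) + 2 OH^-(aq)
Ksp = [Cd^2+][OH^-]^2
With molar solubility s: [Cd^2+] = s, [OH^-] = 2s.
Substituting: Ksp = s(2s)^2 = 4s^3
Solving, s = (1.24 × 10^-14/4)^(1/3) = 1.458 x 10^-5 M
[OH^-] = 2s = 2.92 × 10^-5 M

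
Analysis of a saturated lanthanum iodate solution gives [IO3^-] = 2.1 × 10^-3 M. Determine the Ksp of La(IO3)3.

Ksp = 6.5e-12

La(IO3)3(s) ⇌ La^3+(aq) + 3 IO3^-(aq)
Stoichiometry gives [La^3+] = (1/3)[IO3^-] = 7.00 × 10^-4 M.
Ksp = [La^3+][IO3^-]^3
Ksp = 7.00 × 10^-4 × (2.1 x 10^-3)^3 = 6.5 × 10^-12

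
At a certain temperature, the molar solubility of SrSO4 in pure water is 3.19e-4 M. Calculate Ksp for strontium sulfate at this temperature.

1.02 × 10^-7

SrSO4(s) <=> Sr^2+ + SO4^2-
Let s = molar solubility. Then [Sr^2+] = s and [SO4^2-] = s.
Ksp = [Sr^2+][SO4^2-]
Ksp = s × s = s^2
With s = 3.19 × 10^-4: Ksp = 1.02 × 10^-7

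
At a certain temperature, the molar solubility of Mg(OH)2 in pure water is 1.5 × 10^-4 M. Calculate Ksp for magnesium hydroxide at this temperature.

Ksp = 1.4e-11

Mg(OH)2(s) ⇌ Mg^2+ + 2 OH^-
If s mol/L of Mg(OH)2 dissolves, [Mg^2+] = s and [OH^-] = 2s.
Ksp = [Mg^2+][OH^-]^2
So Ksp = s × (2s)^2 = 4s^3
With s = 1.5 x 10^-4: Ksp = 1.4 x 10^-11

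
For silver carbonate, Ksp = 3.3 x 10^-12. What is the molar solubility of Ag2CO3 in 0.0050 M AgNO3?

1.3 × 10^-7 M

Ag2CO3(s) ⇌ 2 Ag^+ + CO3^2-
Ksp = [Ag^+]^2[CO3^2-]
Let s = moles of Ag2CO3 that dissolve per litre. [Ag^+] = 0.0050 + 2s ≈ 0.0050, [CO3^2-] = s (since Ag^+ from AgNO3 dominates).
Ksp ≈ (0.0050)^2 × s
s = 1.3 × 10^-7 M
Check: 2s = 2.6 x 10^-7 ≪ 0.0050, so the approximation is valid.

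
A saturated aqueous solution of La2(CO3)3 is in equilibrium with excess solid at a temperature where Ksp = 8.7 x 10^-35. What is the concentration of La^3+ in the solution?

La2(CO3)3(s) <=> 2 La^3+(aq) + 3 CO3^2-(aq)
Ksp = [La^3+]^2[CO3^2-]^3
For each mole of La2(CO3)3 that dissolves: [La^3+] = 2s, [CO3^2-] = 3s.
So Ksp = (2s)^2 × (3s)^3 = 108s^5
s^5 = 8.7 x 10^-35 / 108, so s = 6.04 × 10^-8 M
[La^3+] = 2s = 1.2 x 10^-7 M

1.2e-7 M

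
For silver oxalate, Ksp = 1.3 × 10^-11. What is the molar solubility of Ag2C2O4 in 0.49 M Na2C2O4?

Ag2C2O4(s) <=> 2 Ag^+(aq) + C2O4^2-(aq)
Ksp = [Ag^+]^2[C2O4^2-]
If s mol/L dissolves here, [Ag^+] = 2s, [C2O4^2-] = 0.49 + s ≈ 0.49 (since C2O4^2- from Na2C2O4 dominates).
Ksp ≈ (2s)^2 × 0.49
s = 2.6 x 10^-6 M
Check: s = 2.6 x 10^-6 ≪ 0.49, so the approximation is valid.

s ≈ 2.6 × 10^-6 M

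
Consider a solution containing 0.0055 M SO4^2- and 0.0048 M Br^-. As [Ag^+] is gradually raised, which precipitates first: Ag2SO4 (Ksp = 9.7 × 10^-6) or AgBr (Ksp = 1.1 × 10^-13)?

AgBr

Each salt begins to precipitate when Q = Ksp, i.e. when [Ag^+] reaches its threshold.
For Ag2SO4: 9.7 × 10^-6 = 0.0055 × [Ag^+]^2  ⇒  [Ag^+] = 4.2 × 10^-2 M.
For AgBr: 1.1 × 10^-13 = 0.0048 × [Ag^+]  ⇒  [Ag^+] = 2.3 × 10^-11 M.
The salt with the lower threshold [Ag^+] precipitates first: AgBr.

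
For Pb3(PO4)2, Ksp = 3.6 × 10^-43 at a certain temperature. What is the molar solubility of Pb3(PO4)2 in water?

Pb3(PO4)2(s) ⇌ 3 Pb^2+ + 2 PO4^3-
Ksp = [Pb^2+]^3[PO4^3-]^2
If s mol/L of Pb3(PO4)2 dissolves, [Pb^2+] = 3s and [PO4^3-] = 2s.
So Ksp = (3s)^3 × (2s)^2 = 108s^5
s = (3.6 × 10^-43 / 108)^(1/5) = 1.3 × 10^-9 M

1.3e-9 M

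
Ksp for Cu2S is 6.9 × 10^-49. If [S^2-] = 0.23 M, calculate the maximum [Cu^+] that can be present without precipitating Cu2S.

Cu2S(s) <=> 2 Cu^+ + S^2-
Ksp = [Cu^+]^2[S^2-]
Precipitation begins when Q = Ksp. With [S^2-] = 0.23 M:
6.9 × 10^-49 = (0.23) × [Cu^+]^2
[Cu^+] = (6.9 × 10^-49 / 2.3 x 10^-1)^(1/2) = 1.7 × 10^-24 M

[Cu^+] ≈ 1.7e-24 M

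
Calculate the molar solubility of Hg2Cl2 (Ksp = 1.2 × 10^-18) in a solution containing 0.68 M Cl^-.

s = 2.6 × 10^-18 M

Hg2Cl2(s) ⇌ Hg2^2+ + 2 Cl^-
Ksp = [Hg2^2+][Cl^-]^2
If s mol/L dissolves here, [Hg2^2+] = s, [Cl^-] = 0.68 + 2s ≈ 0.68 (common-ion effect: Cl^- is already 0.68 M).
Ksp ≈ s × (0.68)^2
s = 2.6 × 10^-18 M
Check: 2s = 5.2 × 10^-18 ≪ 0.68, so the approximation is valid.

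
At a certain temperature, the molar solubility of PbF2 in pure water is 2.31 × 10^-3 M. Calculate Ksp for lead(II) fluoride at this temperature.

Ksp = 4.93e-8

PbF2(s) ⇌ Pb^2+(aq) + 2 F^-(aq)
If s mol/L of PbF2 dissolves, [Pb^2+] = s and [F^-] = 2s.
Ksp = [Pb^2+][F^-]^2
Ksp = s(2s)^2 = 4s^3
Ksp = 4 × (2.31 × 10^-3)^3 = 4.93 × 10^-8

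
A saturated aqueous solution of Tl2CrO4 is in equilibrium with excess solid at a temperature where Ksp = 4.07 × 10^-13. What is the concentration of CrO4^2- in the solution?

Tl2CrO4(s) ⇌ 2 Tl^+ + CrO4^2-
Ksp = [Tl^+]^2[CrO4^2-]
Let s = molar solubility. Then [Tl^+] = 2s and [CrO4^2-] = s.
So Ksp = (2s)^2 × s = 4s^3
Solving, s = (4.07 × 10^-13/4)^(1/3) = 4.669 × 10^-5 M
[CrO4^2-] = s = 4.67 × 10^-5 M

[CrO4^2-] = 4.67 x 10^-5 M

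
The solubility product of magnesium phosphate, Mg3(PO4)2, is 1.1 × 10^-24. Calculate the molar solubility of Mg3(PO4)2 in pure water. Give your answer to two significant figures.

6.3 x 10^-6 M

Mg3(PO4)2(s) ⇌ 3 Mg^2+(aq) + 2 PO4^3-(aq)
Ksp = [Mg^2+]^3[PO4^3-]^2
If s mol/L of Mg3(PO4)2 dissolves, [Mg^2+] = 3s and [PO4^3-] = 2s.
So Ksp = (3s)^3 × (2s)^2 = 108s^5
s^5 = 1.1 × 10^-24 / 108, so s = 6.3 × 10^-6 M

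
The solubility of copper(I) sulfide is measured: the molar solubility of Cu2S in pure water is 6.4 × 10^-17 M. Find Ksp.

Ksp ≈ 1.0 x 10^-48

Cu2S(s) ⇌ 2 Cu^+ + S^2-
Let s = molar solubility. Then [Cu^+] = 2s and [S^2-] = s.
Ksp = [Cu^+]^2[S^2-]
Ksp = (2s)^2s = 4s^3
Ksp = 4 × (6.4 × 10^-17)^3 = 1.0 x 10^-48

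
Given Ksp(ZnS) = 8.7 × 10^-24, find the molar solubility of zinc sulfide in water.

ZnS(s) ⇌ Zn^2+(aq) + S^2-(aq)
Ksp = [Zn^2+][S^2-]
Let s = molar solubility. Then [Zn^2+] = s and [S^2-] = s.
Ksp = s × s = s^2
s = √(8.7 × 10^-24) = 2.9 × 10^-12 M

s ≈ 2.9 × 10^-12 M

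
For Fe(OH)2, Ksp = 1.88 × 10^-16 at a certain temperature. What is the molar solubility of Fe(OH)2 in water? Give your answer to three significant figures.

Fe(OH)2(s) <=> Fe^2+ + 2 OH^-
Ksp = [Fe^2+][OH^-]^2
If s mol/L of Fe(OH)2 dissolves, [Fe^2+] = s and [OH^-] = 2s.
Ksp = s(2s)^2 = 4s^3
s = (1.88 × 10^-16 / 4)^(1/3) = 3.61 × 10^-6 M

3.61 × 10^-6 M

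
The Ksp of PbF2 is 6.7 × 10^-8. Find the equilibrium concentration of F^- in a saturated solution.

PbF2(s) ⇌ Pb^2+ + 2 F^-
Ksp = [Pb^2+][F^-]^2
With molar solubility s: [Pb^2+] = s, [F^-] = 2s.
Substituting: Ksp = s(2s)^2 = 4s^3
Solving, s = (6.7 × 10^-8/4)^(1/3) = 2.56 × 10^-3 M
[F^-] = 2s = 5.1 x 10^-3 M

[F^-] = 5.1e-3 M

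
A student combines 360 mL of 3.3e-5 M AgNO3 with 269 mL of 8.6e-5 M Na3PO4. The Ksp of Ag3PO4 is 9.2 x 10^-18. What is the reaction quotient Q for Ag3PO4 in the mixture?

Total volume = 360 + 269 = 629 mL.
[Ag^+] = 3.3 x 10^-5 × (360/629) = 1.89 × 10^-5 M
[PO4^3-] = 8.6 x 10^-5 × (269/629) = 3.68 x 10^-5 M
Ag3PO4(s) ⇌ 3 Ag^+ + PO4^3-, so Q = [Ag^+]^3[PO4^3-]
Q = (1.89 x 10^-5)^3(3.68 × 10^-5) = 2.5 × 10^-19
Q < Ksp, so no precipitate of Ag3PO4 forms.

Q ≈ 2.5e-19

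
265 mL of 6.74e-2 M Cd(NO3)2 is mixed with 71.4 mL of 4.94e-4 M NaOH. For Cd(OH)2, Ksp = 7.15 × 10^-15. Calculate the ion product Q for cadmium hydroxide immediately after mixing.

Total volume = 265 + 71.4 = 336.4 mL.
[Cd^2+] = 6.74 × 10^-2 × (265/336.4) = 5.309 × 10^-2 M
[OH^-] = 4.94 × 10^-4 × (71.4/336.4) = 1.049 × 10^-4 M
Cd(OH)2(s) ⇌ Cd^2+ + 2 OH^-, so Q = [Cd^2+][OH^-]^2
Q = (5.309 × 10^-2)(1.049 x 10^-4)^2 = 5.84 x 10^-10
Q > Ksp, so Cd(OH)2 will precipitate.

Q ≈ 5.84 x 10^-10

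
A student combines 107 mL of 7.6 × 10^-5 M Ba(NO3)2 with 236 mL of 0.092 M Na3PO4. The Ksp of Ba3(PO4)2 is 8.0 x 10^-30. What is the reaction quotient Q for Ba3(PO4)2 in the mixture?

Total volume = 107 + 236 = 343 mL.
[Ba^2+] = 7.6 × 10^-5 × (107/343) = 2.37 × 10^-5 M
[PO4^3-] = 9.2 x 10^-2 × (236/343) = 6.33 × 10^-2 M
Ba3(PO4)2(s) ⇌ 3 Ba^2+ + 2 PO4^3-, so Q = [Ba^2+]^3[PO4^3-]^2
Q = (2.37 × 10^-5)^3(6.33 x 10^-2)^2 = 5.3 × 10^-17
Q > Ksp, so Ba3(PO4)2 will precipitate.

5.3 x 10^-17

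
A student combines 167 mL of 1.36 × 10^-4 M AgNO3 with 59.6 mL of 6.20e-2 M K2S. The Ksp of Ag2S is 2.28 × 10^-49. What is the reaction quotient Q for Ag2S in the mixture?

Total volume = 167 + 59.6 = 226.6 mL.
[Ag^+] = 1.36 × 10^-4 × (167/226.6) = 1.002 x 10^-4 M
[S^2-] = 6.20 × 10^-2 × (59.6/226.6) = 1.631 × 10^-2 M
Ag2S(s) ⇌ 2 Ag^+(aq) + S^2-(aq), so Q = [Ag^+]^2[S^2-]
Q = (1.002 × 10^-4)^2(1.631 × 10^-2) = 1.64 × 10^-10
Q > Ksp, so Ag2S will precipitate.

Q ≈ 1.64 × 10^-10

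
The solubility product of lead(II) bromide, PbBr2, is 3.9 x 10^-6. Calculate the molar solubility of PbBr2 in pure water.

PbBr2(s) ⇌ Pb^2+(aq) + 2 Br^-(aq)
Ksp = [Pb^2+][Br^-]^2
With molar solubility s: [Pb^2+] = s, [Br^-] = 2s.
Ksp = s(2s)^2 = 4s^3
s = (3.9 x 10^-6 / 4)^(1/3) = 9.9 × 10^-3 M

s = 9.9e-3 M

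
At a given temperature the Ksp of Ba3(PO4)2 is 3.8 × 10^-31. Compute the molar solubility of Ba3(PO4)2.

Ba3(PO4)2(s) <=> 3 Ba^2+(aq) + 2 PO4^3-(aq)
Ksp = [Ba^2+]^3[PO4^3-]^2
Let s = molar solubility. Then [Ba^2+] = 3s and [PO4^3-] = 2s.
So Ksp = (3s)^3 × (2s)^2 = 108s^5
s = (3.8 × 10^-31 / 108)^(1/5) = 3.2 × 10^-7 M

s = 3.2 × 10^-7 M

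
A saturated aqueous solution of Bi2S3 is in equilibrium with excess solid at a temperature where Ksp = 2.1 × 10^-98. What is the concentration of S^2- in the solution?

Bi2S3(s) ⇌ 2 Bi^3+(aq) + 3 S^2-(aq)
Ksp = [Bi^3+]^2[S^2-]^3
Let s = molar solubility. Then [Bi^3+] = 2s and [S^2-] = 3s.
So Ksp = (2s)^2 × (3s)^3 = 108s^5
Solving, s = (2.1 × 10^-98/108)^(1/5) = 1.14 × 10^-20 M
[S^2-] = 3s = 3.4 × 10^-20 M

[S^2-] = 3.4 x 10^-20 M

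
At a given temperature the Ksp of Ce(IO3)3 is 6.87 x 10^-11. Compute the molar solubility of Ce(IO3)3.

Ce(IO3)3(s) <=> Ce^3+ + 3 IO3^-
Ksp = [Ce^3+][IO3^-]^3
For each mole of Ce(IO3)3 that dissolves: [Ce^3+] = s, [IO3^-] = 3s.
Ksp = s(3s)^3 = 27s^4
Solving, s = (6.87 x 10^-11/27)^(1/4) = 1.26 × 10^-3 M

1.26 × 10^-3 M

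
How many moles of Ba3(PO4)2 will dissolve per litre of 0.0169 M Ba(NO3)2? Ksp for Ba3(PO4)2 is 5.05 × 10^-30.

Ba3(PO4)2(s) ⇌ 3 Ba^2+(aq) + 2 PO4^3-(aq)
Ksp = [Ba^2+]^3[PO4^3-]^2
If s mol/L dissolves here, [Ba^2+] = 0.0169 + 3s ≈ 0.0169, [PO4^3-] = 2s (Ksp is small, so little additional dissolves).
Ksp ≈ (0.0169)^3 × (2s)^2
s = 5.11 × 10^-13 M
Check: 3s = 1.5 × 10^-12 ≪ 0.0169, so the approximation is valid.

s ≈ 5.11 × 10^-13 M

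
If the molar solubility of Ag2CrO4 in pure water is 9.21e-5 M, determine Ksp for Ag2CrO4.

Ag2CrO4(s) <=> 2 Ag^+ + CrO4^2-
For each mole of Ag2CrO4 that dissolves: [Ag^+] = 2s, [CrO4^2-] = s.
Ksp = [Ag^+]^2[CrO4^2-]
Substituting: Ksp = (2s)^2s = 4s^3
Ksp = 4 × (9.21 × 10^-5)^3 = 3.12 × 10^-12

Ksp = 3.12 × 10^-12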